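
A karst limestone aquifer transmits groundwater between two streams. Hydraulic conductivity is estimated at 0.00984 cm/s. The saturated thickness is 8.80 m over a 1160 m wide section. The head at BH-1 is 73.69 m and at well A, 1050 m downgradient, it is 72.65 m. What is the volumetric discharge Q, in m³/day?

86.0

Convert K: 0.00984 cm/s × 864 = 8.502 m/day.
Cross-sectional area A = 1160 × 8.80 = 10208 m².
Hydraulic gradient i = (73.69 − 72.65) / 1050 = 1.04 / 1050 = 0.0009905.
Darcy's law: Q = K · A · i = 8.502 × 10208 × 0.0009905 = 85.96 m³/day.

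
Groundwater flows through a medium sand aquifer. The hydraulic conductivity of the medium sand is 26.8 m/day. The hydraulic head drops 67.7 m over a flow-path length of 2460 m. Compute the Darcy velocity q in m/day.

Hydraulic gradient i = Δh / L = 67.7 / 2460 = 0.02752.
Specific discharge q = K · i = 26.80 × 0.02752 = 0.7375 m/day.

0.738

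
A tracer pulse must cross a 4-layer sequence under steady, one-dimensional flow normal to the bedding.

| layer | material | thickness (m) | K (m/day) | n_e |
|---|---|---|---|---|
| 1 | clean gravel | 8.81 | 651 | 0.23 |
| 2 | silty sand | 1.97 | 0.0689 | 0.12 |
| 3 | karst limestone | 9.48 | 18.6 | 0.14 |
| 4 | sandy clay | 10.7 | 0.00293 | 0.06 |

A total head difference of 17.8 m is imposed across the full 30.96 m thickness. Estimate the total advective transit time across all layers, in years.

With flow normal to the layers, continuity requires the same specific discharge q through every layer.
Σ(b_i/K_i) = 8.81/651 + 1.97/0.0689 + 9.48/18.6 + 10.7/0.00293 = 3681 d.
q = Δh / Σ(b_i/K_i) = 17.8 / 3681 = 0.004836 m/day.
In each layer the seepage velocity is v_i = q/n_i, so the layer transit time is t_i = b_i·n_i / q:
  layer 1 (clean gravel): t_1 = 8.81 × 0.23 / 0.004836 = 419.0 d
  layer 2 (silty sand): t_2 = 1.97 × 0.12 / 0.004836 = 48.89 d
  layer 3 (karst limestone): t_3 = 9.48 × 0.14 / 0.004836 = 274.5 d
  layer 4 (sandy clay): t_4 = 10.7 × 0.06 / 0.004836 = 132.8 d
Total t = Σ t_i = 875.1 days = 2.396 years.

2.40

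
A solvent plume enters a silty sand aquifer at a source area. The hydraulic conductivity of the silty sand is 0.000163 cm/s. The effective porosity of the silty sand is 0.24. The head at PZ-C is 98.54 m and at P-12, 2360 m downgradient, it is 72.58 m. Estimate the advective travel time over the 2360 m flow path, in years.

1000

Convert K: 0.000163 cm/s × 864 = 0.1408 m/day.
Hydraulic gradient i = (98.54 − 72.58) / 2360 = 25.96 / 2360 = 0.01100.
Darcy flux q = K · i = 0.1408 × 0.01100 = 0.001549 m/day.
Seepage velocity v = q / n_e = 0.001549 / 0.24 = 0.006455 m/day.
Travel time t = L / v = 2360 / 0.006455 = 3.656e+05 days = 1001 years.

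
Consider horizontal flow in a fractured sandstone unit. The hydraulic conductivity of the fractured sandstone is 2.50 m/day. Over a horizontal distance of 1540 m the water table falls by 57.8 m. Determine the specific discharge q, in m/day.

Hydraulic gradient i = Δh / L = 57.8 / 1540 = 0.03753.
Specific discharge q = K · i = 2.500 × 0.03753 = 0.09383 m/day.

0.0938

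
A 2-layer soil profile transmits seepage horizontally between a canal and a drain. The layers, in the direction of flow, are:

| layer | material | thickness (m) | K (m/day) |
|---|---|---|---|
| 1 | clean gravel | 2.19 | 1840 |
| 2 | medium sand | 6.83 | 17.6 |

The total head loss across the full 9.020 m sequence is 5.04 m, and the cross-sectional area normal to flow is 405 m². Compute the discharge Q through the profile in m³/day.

5240

Flow is perpendicular to layering, so the layers act in series and the equivalent K is the thickness-weighted harmonic mean.
Total thickness L = 2.19 + 6.83 = 9.020 m.
Σ(b_i/K_i) = 2.19/1840 + 6.83/17.6 = 0.3893 d.
K_eq = L / Σ(b_i/K_i) = 9.020 / 0.3893 = 23.17 m/day.
Q = K_eq · A · (Δh/L) = 23.17 × 405 × (5.04/9.020) = 5244 m³/day.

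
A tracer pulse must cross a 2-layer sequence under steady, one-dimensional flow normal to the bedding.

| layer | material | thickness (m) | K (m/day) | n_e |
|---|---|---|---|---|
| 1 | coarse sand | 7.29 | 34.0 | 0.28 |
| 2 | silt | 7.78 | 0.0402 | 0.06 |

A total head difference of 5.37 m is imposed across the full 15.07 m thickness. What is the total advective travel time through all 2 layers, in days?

With flow normal to the layers, continuity requires the same specific discharge q through every layer.
Σ(b_i/K_i) = 7.29/34.0 + 7.78/0.0402 = 193.7 d.
q = Δh / Σ(b_i/K_i) = 5.37 / 193.7 = 0.02772 m/day.
In each layer the seepage velocity is v_i = q/n_i, so the layer transit time is t_i = b_i·n_i / q:
  layer 1 (coarse sand): t_1 = 7.29 × 0.28 / 0.02772 = 73.65 d
  layer 2 (silt): t_2 = 7.78 × 0.06 / 0.02772 = 16.84 d
Total t = Σ t_i = 90.49 days.

90.5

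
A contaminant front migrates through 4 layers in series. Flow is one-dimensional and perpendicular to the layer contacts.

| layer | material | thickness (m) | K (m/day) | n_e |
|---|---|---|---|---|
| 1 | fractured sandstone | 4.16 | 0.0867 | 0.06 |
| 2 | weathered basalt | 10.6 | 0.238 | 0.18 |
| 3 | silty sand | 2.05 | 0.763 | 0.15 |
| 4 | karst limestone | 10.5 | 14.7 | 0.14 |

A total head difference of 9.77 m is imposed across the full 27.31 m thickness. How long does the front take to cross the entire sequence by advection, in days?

38.6

With flow normal to the layers, continuity requires the same specific discharge q through every layer.
Σ(b_i/K_i) = 4.16/0.0867 + 10.6/0.238 + 2.05/0.763 + 10.5/14.7 = 95.92 d.
q = Δh / Σ(b_i/K_i) = 9.77 / 95.92 = 0.1019 m/day.
In each layer the seepage velocity is v_i = q/n_i, so the layer transit time is t_i = b_i·n_i / q:
  layer 1 (fractured sandstone): t_1 = 4.16 × 0.06 / 0.1019 = 2.451 d
  layer 2 (weathered basalt): t_2 = 10.6 × 0.18 / 0.1019 = 18.73 d
  layer 3 (silty sand): t_3 = 2.05 × 0.15 / 0.1019 = 3.019 d
  layer 4 (karst limestone): t_4 = 10.5 × 0.14 / 0.1019 = 14.43 d
Total t = Σ t_i = 38.63 days.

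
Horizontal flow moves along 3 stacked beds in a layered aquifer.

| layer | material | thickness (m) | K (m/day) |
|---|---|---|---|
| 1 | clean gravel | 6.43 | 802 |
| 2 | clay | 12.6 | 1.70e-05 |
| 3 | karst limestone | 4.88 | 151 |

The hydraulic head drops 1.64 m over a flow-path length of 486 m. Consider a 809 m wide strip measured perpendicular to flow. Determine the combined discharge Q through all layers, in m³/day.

Flow is parallel to layering, so each bed carries its own Darcy discharge and the transmissivities add.
Σ(K_i·b_i) = 802×6.43 + 1.70e-05×12.6 + 151×4.88 = 5894 m²/day.
Hydraulic gradient i = Δh / L = 1.64 / 486 = 0.003374.
Q = Σ(K_i·b_i) · W · i = 5894 × 809 × 0.003374 = 16090 m³/day.

16100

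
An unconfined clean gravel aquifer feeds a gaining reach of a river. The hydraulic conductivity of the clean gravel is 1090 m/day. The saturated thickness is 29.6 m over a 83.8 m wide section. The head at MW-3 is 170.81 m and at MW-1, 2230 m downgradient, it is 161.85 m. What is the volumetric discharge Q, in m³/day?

10900

Cross-sectional area A = 83.8 × 29.6 = 2480 m².
Hydraulic gradient i = (170.81 − 161.85) / 2230 = 8.96 / 2230 = 0.004018.
Darcy's law: Q = K · A · i = 1090 × 2480 × 0.004018 = 10863 m³/day.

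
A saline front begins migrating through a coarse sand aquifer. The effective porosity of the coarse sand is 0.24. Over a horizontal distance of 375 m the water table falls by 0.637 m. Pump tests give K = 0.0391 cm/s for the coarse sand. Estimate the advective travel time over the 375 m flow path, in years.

4.29

Convert K: 0.0391 cm/s × 864 = 33.78 m/day.
Hydraulic gradient i = Δh / L = 0.637 / 375 = 0.001699.
Darcy flux q = K · i = 33.78 × 0.001699 = 0.05739 m/day.
Seepage velocity v = q / n_e = 0.05739 / 0.24 = 0.2391 m/day.
Travel time t = L / v = 375 / 0.2391 = 1568 days = 4.294 years.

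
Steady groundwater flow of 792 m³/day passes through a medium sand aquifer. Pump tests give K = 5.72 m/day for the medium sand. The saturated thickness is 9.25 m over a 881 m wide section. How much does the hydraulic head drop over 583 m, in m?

9.91

Cross-sectional area A = 881 × 9.25 = 8149 m².
From Q = K·A·i, i = Q / (K·A) = 792 / (5.720 × 8149) = 0.01699.
Head loss Δh = i · L = 0.01699 × 583 = 9.906 m.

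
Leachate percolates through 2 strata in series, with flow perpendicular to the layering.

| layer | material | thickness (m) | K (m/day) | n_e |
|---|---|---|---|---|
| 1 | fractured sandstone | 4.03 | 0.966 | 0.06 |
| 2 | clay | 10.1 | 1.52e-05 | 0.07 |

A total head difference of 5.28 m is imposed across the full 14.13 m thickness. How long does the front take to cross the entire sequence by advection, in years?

327

With flow normal to the layers, continuity requires the same specific discharge q through every layer.
Σ(b_i/K_i) = 4.03/0.966 + 10.1/1.52e-05 = 6.645e+05 d.
q = Δh / Σ(b_i/K_i) = 5.28 / 6.645e+05 = 7.946e-06 m/day.
In each layer the seepage velocity is v_i = q/n_i, so the layer transit time is t_i = b_i·n_i / q:
  layer 1 (fractured sandstone): t_1 = 4.03 × 0.06 / 7.946e-06 = 30430 d
  layer 2 (clay): t_2 = 10.1 × 0.07 / 7.946e-06 = 88975 d
Total t = Σ t_i = 1.194e+05 days = 326.9 years.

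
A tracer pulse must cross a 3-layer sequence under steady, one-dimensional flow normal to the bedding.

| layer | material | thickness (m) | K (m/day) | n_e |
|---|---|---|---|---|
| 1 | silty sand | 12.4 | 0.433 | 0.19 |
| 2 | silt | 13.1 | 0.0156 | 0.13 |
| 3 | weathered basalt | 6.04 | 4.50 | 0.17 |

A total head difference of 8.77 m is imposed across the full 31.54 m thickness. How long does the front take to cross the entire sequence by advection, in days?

504

With flow normal to the layers, continuity requires the same specific discharge q through every layer.
Σ(b_i/K_i) = 12.4/0.433 + 13.1/0.0156 + 6.04/4.50 = 869.7 d.
q = Δh / Σ(b_i/K_i) = 8.77 / 869.7 = 0.01008 m/day.
In each layer the seepage velocity is v_i = q/n_i, so the layer transit time is t_i = b_i·n_i / q:
  layer 1 (silty sand): t_1 = 12.4 × 0.19 / 0.01008 = 233.6 d
  layer 2 (silt): t_2 = 13.1 × 0.13 / 0.01008 = 168.9 d
  layer 3 (weathered basalt): t_3 = 6.04 × 0.17 / 0.01008 = 101.8 d
Total t = Σ t_i = 504.4 days.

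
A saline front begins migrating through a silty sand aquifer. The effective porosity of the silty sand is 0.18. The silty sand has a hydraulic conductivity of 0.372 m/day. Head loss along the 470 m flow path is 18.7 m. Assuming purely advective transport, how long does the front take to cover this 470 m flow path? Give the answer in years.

Hydraulic gradient i = Δh / L = 18.7 / 470 = 0.03979.
Darcy flux q = K · i = 0.3720 × 0.03979 = 0.01480 m/day.
Seepage velocity v = q / n_e = 0.01480 / 0.18 = 0.08223 m/day.
Travel time t = L / v = 470 / 0.08223 = 5716 days = 15.65 years.

15.6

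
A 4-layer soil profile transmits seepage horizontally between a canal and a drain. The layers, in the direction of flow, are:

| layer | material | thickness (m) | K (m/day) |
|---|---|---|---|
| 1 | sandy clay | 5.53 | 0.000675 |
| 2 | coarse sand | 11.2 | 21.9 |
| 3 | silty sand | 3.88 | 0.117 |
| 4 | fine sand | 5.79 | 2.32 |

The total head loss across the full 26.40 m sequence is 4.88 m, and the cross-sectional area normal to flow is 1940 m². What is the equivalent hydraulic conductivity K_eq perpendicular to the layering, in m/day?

Flow is perpendicular to layering, so the layers act in series and the equivalent K is the thickness-weighted harmonic mean.
Total thickness L = 5.53 + 11.2 + 3.88 + 5.79 = 26.40 m.
Σ(b_i/K_i) = 5.53/0.000675 + 11.2/21.9 + 3.88/0.117 + 5.79/2.32 = 8229 d.
K_eq = L / Σ(b_i/K_i) = 26.40 / 8229 = 0.003208 m/day.

0.00321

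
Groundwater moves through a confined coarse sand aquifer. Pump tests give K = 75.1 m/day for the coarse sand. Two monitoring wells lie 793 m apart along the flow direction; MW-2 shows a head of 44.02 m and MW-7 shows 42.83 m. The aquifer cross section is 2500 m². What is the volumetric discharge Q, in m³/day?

Hydraulic gradient i = (44.02 − 42.83) / 793 = 1.19 / 793 = 0.001501.
Darcy's law: Q = K · A · i = 75.10 × 2500 × 0.001501 = 281.7 m³/day.

282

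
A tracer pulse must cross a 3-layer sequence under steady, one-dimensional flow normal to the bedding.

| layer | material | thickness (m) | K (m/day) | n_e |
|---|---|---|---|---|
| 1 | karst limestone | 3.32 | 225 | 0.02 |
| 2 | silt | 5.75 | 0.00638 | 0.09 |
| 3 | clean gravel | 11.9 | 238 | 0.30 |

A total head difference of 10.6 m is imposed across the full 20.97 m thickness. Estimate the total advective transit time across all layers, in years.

With flow normal to the layers, continuity requires the same specific discharge q through every layer.
Σ(b_i/K_i) = 3.32/225 + 5.75/0.00638 + 11.9/238 = 901.3 d.
q = Δh / Σ(b_i/K_i) = 10.6 / 901.3 = 0.01176 m/day.
In each layer the seepage velocity is v_i = q/n_i, so the layer transit time is t_i = b_i·n_i / q:
  layer 1 (karst limestone): t_1 = 3.32 × 0.02 / 0.01176 = 5.646 d
  layer 2 (silt): t_2 = 5.75 × 0.09 / 0.01176 = 44.00 d
  layer 3 (clean gravel): t_3 = 11.9 × 0.30 / 0.01176 = 303.6 d
Total t = Σ t_i = 353.2 days = 0.9670 years.

0.967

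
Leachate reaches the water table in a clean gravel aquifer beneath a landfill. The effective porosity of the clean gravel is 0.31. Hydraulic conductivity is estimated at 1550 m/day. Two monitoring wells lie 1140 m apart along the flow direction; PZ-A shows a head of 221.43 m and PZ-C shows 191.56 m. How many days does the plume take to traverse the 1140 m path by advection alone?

Hydraulic gradient i = (221.43 − 191.56) / 1140 = 29.87 / 1140 = 0.02620.
Darcy flux q = K · i = 1550 × 0.02620 = 40.61 m/day.
Seepage velocity v = q / n_e = 40.61 / 0.31 = 131.0 m/day.
Travel time t = L / v = 1140 / 131.0 = 8.702 days.

8.70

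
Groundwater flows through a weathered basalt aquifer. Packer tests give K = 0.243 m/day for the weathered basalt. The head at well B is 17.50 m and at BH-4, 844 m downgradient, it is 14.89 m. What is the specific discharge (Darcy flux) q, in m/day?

0.000751

Hydraulic gradient i = (17.50 − 14.89) / 844 = 2.61 / 844 = 0.003092.
Specific discharge q = K · i = 0.2430 × 0.003092 = 0.0007515 m/day.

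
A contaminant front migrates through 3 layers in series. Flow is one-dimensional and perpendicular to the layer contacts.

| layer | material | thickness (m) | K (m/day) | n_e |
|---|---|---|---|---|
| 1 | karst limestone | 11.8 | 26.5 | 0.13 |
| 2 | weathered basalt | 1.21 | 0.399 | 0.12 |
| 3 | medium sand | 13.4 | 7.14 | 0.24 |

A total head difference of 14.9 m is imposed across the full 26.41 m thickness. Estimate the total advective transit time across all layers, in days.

1.76

With flow normal to the layers, continuity requires the same specific discharge q through every layer.
Σ(b_i/K_i) = 11.8/26.5 + 1.21/0.399 + 13.4/7.14 = 5.355 d.
q = Δh / Σ(b_i/K_i) = 14.9 / 5.355 = 2.783 m/day.
In each layer the seepage velocity is v_i = q/n_i, so the layer transit time is t_i = b_i·n_i / q:
  layer 1 (karst limestone): t_1 = 11.8 × 0.13 / 2.783 = 0.5513 d
  layer 2 (weathered basalt): t_2 = 1.21 × 0.12 / 2.783 = 0.05218 d
  layer 3 (medium sand): t_3 = 13.4 × 0.24 / 2.783 = 1.156 d
Total t = Σ t_i = 1.759 days.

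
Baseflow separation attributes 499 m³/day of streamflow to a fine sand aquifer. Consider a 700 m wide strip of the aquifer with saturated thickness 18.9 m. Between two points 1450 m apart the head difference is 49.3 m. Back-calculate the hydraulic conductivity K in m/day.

1.11

Cross-sectional area A = 700 × 18.9 = 13230 m².
Hydraulic gradient i = Δh / L = 49.3 / 1450 = 0.03400.
From Q = K·A·i, K = Q / (A·i) = 499 / (13230 × 0.03400) = 1.109 m/day.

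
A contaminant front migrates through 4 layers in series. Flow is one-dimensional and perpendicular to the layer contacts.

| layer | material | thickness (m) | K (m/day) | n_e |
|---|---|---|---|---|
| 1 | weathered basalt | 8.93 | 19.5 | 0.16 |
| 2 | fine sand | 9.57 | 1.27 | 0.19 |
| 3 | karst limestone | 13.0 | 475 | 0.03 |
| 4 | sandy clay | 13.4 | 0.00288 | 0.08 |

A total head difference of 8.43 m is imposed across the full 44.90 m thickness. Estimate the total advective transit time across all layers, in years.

With flow normal to the layers, continuity requires the same specific discharge q through every layer.
Σ(b_i/K_i) = 8.93/19.5 + 9.57/1.27 + 13.0/475 + 13.4/0.00288 = 4661 d.
q = Δh / Σ(b_i/K_i) = 8.43 / 4661 = 0.001809 m/day.
In each layer the seepage velocity is v_i = q/n_i, so the layer transit time is t_i = b_i·n_i / q:
  layer 1 (weathered basalt): t_1 = 8.93 × 0.16 / 0.001809 = 790.0 d
  layer 2 (fine sand): t_2 = 9.57 × 0.19 / 0.001809 = 1005 d
  layer 3 (karst limestone): t_3 = 13.0 × 0.03 / 0.001809 = 215.6 d
  layer 4 (sandy clay): t_4 = 13.4 × 0.08 / 0.001809 = 592.7 d
Total t = Σ t_i = 2604 days = 7.128 years.

7.13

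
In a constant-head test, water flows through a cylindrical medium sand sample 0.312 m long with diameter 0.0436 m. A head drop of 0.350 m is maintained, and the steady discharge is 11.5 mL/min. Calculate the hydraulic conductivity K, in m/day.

Cross-sectional area A = π·(d/2)² = π × (0.0436/2)² = 0.001493 m².
Convert discharge: 11.5 mL/min = 1.917e-07 m³/s.
Darcy's law rearranged: K = Q·L / (A·Δh) = 1.917e-07 × 0.312 / (0.001493 × 0.350) = 0.0001144 m/s = 9.887 m/day.

9.89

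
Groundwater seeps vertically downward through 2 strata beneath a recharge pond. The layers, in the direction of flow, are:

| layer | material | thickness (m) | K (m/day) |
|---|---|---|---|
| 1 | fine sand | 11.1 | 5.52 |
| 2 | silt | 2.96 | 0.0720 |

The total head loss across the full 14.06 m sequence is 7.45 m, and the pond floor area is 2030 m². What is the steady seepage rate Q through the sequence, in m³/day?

Flow is perpendicular to layering, so the layers act in series and the equivalent K is the thickness-weighted harmonic mean.
Total thickness L = 11.1 + 2.96 = 14.06 m.
Σ(b_i/K_i) = 11.1/5.52 + 2.96/0.0720 = 43.12 d.
K_eq = L / Σ(b_i/K_i) = 14.06 / 43.12 = 0.3261 m/day.
Q = K_eq · A · (Δh/L) = 0.3261 × 2030 × (7.45/14.06) = 350.7 m³/day.

351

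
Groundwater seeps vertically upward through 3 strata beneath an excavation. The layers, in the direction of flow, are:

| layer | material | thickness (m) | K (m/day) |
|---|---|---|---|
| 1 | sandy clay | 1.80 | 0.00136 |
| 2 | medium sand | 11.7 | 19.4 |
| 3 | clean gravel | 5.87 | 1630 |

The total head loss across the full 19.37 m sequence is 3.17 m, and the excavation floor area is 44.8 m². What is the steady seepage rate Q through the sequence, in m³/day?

0.107

Flow is perpendicular to layering, so the layers act in series and the equivalent K is the thickness-weighted harmonic mean.
Total thickness L = 1.80 + 11.7 + 5.87 = 19.37 m.
Σ(b_i/K_i) = 1.80/0.00136 + 11.7/19.4 + 5.87/1630 = 1324 d.
K_eq = L / Σ(b_i/K_i) = 19.37 / 1324 = 0.01463 m/day.
Q = K_eq · A · (Δh/L) = 0.01463 × 44.8 × (3.17/19.37) = 0.1073 m³/day.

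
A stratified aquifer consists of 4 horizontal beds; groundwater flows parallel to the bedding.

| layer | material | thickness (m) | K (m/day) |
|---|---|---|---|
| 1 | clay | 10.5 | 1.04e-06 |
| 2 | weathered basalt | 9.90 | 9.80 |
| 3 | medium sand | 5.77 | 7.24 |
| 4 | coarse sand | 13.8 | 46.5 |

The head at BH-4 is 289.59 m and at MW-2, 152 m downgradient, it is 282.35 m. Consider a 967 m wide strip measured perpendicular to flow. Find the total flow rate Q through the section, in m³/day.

35900

Flow is parallel to layering, so each bed carries its own Darcy discharge and the transmissivities add.
Σ(K_i·b_i) = 1.04e-06×10.5 + 9.80×9.90 + 7.24×5.77 + 46.5×13.8 = 780.5 m²/day.
Hydraulic gradient i = (289.59 − 282.35) / 152 = 7.24 / 152 = 0.04763.
Q = Σ(K_i·b_i) · W · i = 780.5 × 967 × 0.04763 = 35949 m³/day.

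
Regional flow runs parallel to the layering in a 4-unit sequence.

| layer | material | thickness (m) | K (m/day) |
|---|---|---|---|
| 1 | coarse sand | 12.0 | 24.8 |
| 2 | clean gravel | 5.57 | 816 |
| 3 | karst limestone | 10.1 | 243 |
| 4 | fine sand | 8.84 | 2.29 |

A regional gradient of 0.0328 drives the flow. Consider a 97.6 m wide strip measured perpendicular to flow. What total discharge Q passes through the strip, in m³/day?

23400

Flow is parallel to layering, so each bed carries its own Darcy discharge and the transmissivities add.
Σ(K_i·b_i) = 24.8×12.0 + 816×5.57 + 243×10.1 + 2.29×8.84 = 7317 m²/day.
Hydraulic gradient i = 0.0328.
Q = Σ(K_i·b_i) · W · i = 7317 × 97.6 × 0.03280 = 23425 m³/day.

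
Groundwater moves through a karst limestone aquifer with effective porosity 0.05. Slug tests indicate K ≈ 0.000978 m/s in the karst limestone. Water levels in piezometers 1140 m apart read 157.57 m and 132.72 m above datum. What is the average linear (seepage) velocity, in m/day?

36.8

Convert K: 0.000978 m/s × 86400 = 84.50 m/day.
Hydraulic gradient i = (157.57 − 132.72) / 1140 = 24.85 / 1140 = 0.02180.
Darcy flux q = K · i = 84.50 × 0.02180 = 1.842 m/day.
Seepage velocity v = q / n_e = 1.842 / 0.05 = 36.84 m/day.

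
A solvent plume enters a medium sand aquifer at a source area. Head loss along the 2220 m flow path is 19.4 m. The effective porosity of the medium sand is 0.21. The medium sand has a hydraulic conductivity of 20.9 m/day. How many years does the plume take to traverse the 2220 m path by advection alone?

Hydraulic gradient i = Δh / L = 19.4 / 2220 = 0.008739.
Darcy flux q = K · i = 20.90 × 0.008739 = 0.1826 m/day.
Seepage velocity v = q / n_e = 0.1826 / 0.21 = 0.8697 m/day.
Travel time t = L / v = 2220 / 0.8697 = 2553 days = 6.989 years.

6.99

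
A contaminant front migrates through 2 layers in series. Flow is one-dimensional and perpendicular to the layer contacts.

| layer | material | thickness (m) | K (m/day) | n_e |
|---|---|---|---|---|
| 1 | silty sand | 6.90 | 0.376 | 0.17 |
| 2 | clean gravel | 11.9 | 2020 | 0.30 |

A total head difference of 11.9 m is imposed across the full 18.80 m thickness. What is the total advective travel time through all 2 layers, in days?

With flow normal to the layers, continuity requires the same specific discharge q through every layer.
Σ(b_i/K_i) = 6.90/0.376 + 11.9/2020 = 18.36 d.
q = Δh / Σ(b_i/K_i) = 11.9 / 18.36 = 0.6483 m/day.
In each layer the seepage velocity is v_i = q/n_i, so the layer transit time is t_i = b_i·n_i / q:
  layer 1 (silty sand): t_1 = 6.90 × 0.17 / 0.6483 = 1.809 d
  layer 2 (clean gravel): t_2 = 11.9 × 0.30 / 0.6483 = 5.507 d
Total t = Σ t_i = 7.317 days.

7.32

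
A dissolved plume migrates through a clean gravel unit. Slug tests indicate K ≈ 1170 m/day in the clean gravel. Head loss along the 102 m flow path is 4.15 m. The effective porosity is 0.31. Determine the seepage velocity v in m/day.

Hydraulic gradient i = Δh / L = 4.15 / 102 = 0.04069.
Darcy flux q = K · i = 1170 × 0.04069 = 47.60 m/day.
Seepage velocity v = q / n_e = 47.60 / 0.31 = 153.6 m/day.

154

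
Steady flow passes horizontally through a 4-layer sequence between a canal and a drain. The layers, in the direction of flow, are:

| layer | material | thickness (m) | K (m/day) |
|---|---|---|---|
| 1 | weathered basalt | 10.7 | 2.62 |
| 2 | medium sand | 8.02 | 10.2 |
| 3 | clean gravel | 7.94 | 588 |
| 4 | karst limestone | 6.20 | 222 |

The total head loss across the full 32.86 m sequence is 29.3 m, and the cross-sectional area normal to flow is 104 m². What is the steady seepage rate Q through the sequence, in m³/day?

Flow is perpendicular to layering, so the layers act in series and the equivalent K is the thickness-weighted harmonic mean.
Total thickness L = 10.7 + 8.02 + 7.94 + 6.20 = 32.86 m.
Σ(b_i/K_i) = 10.7/2.62 + 8.02/10.2 + 7.94/588 + 6.20/222 = 4.912 d.
K_eq = L / Σ(b_i/K_i) = 32.86 / 4.912 = 6.690 m/day.
Q = K_eq · A · (Δh/L) = 6.690 × 104 × (29.3/32.86) = 620.4 m³/day.

620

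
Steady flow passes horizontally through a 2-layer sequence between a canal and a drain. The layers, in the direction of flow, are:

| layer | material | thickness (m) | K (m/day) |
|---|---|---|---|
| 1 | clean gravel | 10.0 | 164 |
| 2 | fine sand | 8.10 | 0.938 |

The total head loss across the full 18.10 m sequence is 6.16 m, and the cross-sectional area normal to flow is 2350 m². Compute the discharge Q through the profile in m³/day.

Flow is perpendicular to layering, so the layers act in series and the equivalent K is the thickness-weighted harmonic mean.
Total thickness L = 10.0 + 8.10 = 18.10 m.
Σ(b_i/K_i) = 10.0/164 + 8.10/0.938 = 8.696 d.
K_eq = L / Σ(b_i/K_i) = 18.10 / 8.696 = 2.081 m/day.
Q = K_eq · A · (Δh/L) = 2.081 × 2350 × (6.16/18.10) = 1665 m³/day.

1660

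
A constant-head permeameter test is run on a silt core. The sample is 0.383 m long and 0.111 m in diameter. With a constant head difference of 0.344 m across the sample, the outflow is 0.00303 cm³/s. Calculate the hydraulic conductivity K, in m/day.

0.0301

Cross-sectional area A = π·(d/2)² = π × (0.111/2)² = 0.009677 m².
Convert discharge: 0.00303 cm³/s = 3.030e-09 m³/s.
Darcy's law rearranged: K = Q·L / (A·Δh) = 3.030e-09 × 0.383 / (0.009677 × 0.344) = 3.486e-07 m/s = 0.03012 m/day.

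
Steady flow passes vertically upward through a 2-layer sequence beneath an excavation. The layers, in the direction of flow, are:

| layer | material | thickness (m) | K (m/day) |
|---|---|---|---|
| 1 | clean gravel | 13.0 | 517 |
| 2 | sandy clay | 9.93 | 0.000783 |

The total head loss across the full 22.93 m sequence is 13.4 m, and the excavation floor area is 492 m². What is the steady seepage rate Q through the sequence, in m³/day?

Flow is perpendicular to layering, so the layers act in series and the equivalent K is the thickness-weighted harmonic mean.
Total thickness L = 13.0 + 9.93 = 22.93 m.
Σ(b_i/K_i) = 13.0/517 + 9.93/0.000783 = 12682 d.
K_eq = L / Σ(b_i/K_i) = 22.93 / 12682 = 0.001808 m/day.
Q = K_eq · A · (Δh/L) = 0.001808 × 492 × (13.4/22.93) = 0.5199 m³/day.

0.520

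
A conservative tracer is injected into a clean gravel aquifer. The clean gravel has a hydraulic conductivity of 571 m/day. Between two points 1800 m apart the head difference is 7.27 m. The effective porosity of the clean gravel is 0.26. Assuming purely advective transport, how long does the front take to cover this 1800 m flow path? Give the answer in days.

Hydraulic gradient i = Δh / L = 7.27 / 1800 = 0.004039.
Darcy flux q = K · i = 571.0 × 0.004039 = 2.306 m/day.
Seepage velocity v = q / n_e = 2.306 / 0.26 = 8.870 m/day.
Travel time t = L / v = 1800 / 8.870 = 202.9 days.

203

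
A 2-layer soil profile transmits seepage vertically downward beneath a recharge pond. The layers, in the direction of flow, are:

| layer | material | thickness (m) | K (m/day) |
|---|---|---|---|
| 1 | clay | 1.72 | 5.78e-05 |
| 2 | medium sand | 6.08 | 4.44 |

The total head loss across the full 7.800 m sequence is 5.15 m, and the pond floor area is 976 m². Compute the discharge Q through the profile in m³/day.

0.169

Flow is perpendicular to layering, so the layers act in series and the equivalent K is the thickness-weighted harmonic mean.
Total thickness L = 1.72 + 6.08 = 7.800 m.
Σ(b_i/K_i) = 1.72/5.78e-05 + 6.08/4.44 = 29759 d.
K_eq = L / Σ(b_i/K_i) = 7.800 / 29759 = 0.0002621 m/day.
Q = K_eq · A · (Δh/L) = 0.0002621 × 976 × (5.15/7.800) = 0.1689 m³/day.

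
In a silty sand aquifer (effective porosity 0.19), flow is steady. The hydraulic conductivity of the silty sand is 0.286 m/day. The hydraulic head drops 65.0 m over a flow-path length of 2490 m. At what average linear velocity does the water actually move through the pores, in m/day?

Hydraulic gradient i = Δh / L = 65.0 / 2490 = 0.02610.
Darcy flux q = K · i = 0.2860 × 0.02610 = 0.007466 m/day.
Seepage velocity v = q / n_e = 0.007466 / 0.19 = 0.03929 m/day.

0.0393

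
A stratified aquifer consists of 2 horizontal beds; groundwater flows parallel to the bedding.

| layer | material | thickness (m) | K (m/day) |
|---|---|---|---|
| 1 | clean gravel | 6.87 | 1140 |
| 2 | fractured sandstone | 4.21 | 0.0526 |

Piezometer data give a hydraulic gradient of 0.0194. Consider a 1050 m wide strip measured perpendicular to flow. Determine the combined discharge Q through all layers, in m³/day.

Flow is parallel to layering, so each bed carries its own Darcy discharge and the transmissivities add.
Σ(K_i·b_i) = 1140×6.87 + 0.0526×4.21 = 7832 m²/day.
Hydraulic gradient i = 0.0194.
Q = Σ(K_i·b_i) · W · i = 7832 × 1050 × 0.01940 = 1.595e+05 m³/day.

160000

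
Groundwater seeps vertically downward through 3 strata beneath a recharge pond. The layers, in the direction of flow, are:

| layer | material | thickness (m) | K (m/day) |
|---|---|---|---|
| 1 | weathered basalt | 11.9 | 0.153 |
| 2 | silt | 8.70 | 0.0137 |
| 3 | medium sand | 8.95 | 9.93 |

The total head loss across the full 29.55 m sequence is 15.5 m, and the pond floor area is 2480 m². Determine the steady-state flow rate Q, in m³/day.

53.9

Flow is perpendicular to layering, so the layers act in series and the equivalent K is the thickness-weighted harmonic mean.
Total thickness L = 11.9 + 8.70 + 8.95 = 29.55 m.
Σ(b_i/K_i) = 11.9/0.153 + 8.70/0.0137 + 8.95/9.93 = 713.7 d.
K_eq = L / Σ(b_i/K_i) = 29.55 / 713.7 = 0.04140 m/day.
Q = K_eq · A · (Δh/L) = 0.04140 × 2480 × (15.5/29.55) = 53.86 m³/day.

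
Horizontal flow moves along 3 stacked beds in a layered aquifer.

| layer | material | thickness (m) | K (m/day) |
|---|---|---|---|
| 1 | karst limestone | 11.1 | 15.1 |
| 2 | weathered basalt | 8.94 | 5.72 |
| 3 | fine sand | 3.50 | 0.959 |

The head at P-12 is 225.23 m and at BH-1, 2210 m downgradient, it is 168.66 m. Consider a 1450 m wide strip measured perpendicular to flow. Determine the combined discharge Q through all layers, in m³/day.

Flow is parallel to layering, so each bed carries its own Darcy discharge and the transmissivities add.
Σ(K_i·b_i) = 15.1×11.1 + 5.72×8.94 + 0.959×3.50 = 222.1 m²/day.
Hydraulic gradient i = (225.23 − 168.66) / 2210 = 56.57 / 2210 = 0.02560.
Q = Σ(K_i·b_i) · W · i = 222.1 × 1450 × 0.02560 = 8244 m³/day.

8240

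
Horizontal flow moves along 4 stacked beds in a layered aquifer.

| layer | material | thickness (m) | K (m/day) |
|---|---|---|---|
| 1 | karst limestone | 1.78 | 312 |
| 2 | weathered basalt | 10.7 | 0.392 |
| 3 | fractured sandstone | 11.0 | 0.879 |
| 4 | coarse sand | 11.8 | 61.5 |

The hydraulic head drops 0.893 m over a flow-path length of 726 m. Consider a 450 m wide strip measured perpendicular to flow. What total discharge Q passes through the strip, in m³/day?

Flow is parallel to layering, so each bed carries its own Darcy discharge and the transmissivities add.
Σ(K_i·b_i) = 312×1.78 + 0.392×10.7 + 0.879×11.0 + 61.5×11.8 = 1295 m²/day.
Hydraulic gradient i = Δh / L = 0.893 / 726 = 0.001230.
Q = Σ(K_i·b_i) · W · i = 1295 × 450 × 0.001230 = 716.8 m³/day.

717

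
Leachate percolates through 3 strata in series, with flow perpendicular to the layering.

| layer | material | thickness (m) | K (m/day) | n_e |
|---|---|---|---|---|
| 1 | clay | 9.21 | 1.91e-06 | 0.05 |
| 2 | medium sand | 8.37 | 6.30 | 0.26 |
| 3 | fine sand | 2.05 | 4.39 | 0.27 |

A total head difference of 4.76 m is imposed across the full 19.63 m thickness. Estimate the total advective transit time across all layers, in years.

8850

With flow normal to the layers, continuity requires the same specific discharge q through every layer.
Σ(b_i/K_i) = 9.21/1.91e-06 + 8.37/6.30 + 2.05/4.39 = 4.822e+06 d.
q = Δh / Σ(b_i/K_i) = 4.76 / 4.822e+06 = 9.871e-07 m/day.
In each layer the seepage velocity is v_i = q/n_i, so the layer transit time is t_i = b_i·n_i / q:
  layer 1 (clay): t_1 = 9.21 × 0.05 / 9.871e-07 = 4.665e+05 d
  layer 2 (medium sand): t_2 = 8.37 × 0.26 / 9.871e-07 = 2.205e+06 d
  layer 3 (fine sand): t_3 = 2.05 × 0.27 / 9.871e-07 = 5.607e+05 d
Total t = Σ t_i = 3.232e+06 days = 8848 years.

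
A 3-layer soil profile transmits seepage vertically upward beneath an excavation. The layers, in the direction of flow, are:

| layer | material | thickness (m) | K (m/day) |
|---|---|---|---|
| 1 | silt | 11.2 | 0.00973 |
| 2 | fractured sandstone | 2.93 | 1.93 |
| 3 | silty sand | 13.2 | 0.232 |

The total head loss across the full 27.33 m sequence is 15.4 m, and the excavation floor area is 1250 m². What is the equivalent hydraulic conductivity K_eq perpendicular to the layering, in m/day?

0.0226

Flow is perpendicular to layering, so the layers act in series and the equivalent K is the thickness-weighted harmonic mean.
Total thickness L = 11.2 + 2.93 + 13.2 = 27.33 m.
Σ(b_i/K_i) = 11.2/0.00973 + 2.93/1.93 + 13.2/0.232 = 1209 d.
K_eq = L / Σ(b_i/K_i) = 27.33 / 1209 = 0.02260 m/day.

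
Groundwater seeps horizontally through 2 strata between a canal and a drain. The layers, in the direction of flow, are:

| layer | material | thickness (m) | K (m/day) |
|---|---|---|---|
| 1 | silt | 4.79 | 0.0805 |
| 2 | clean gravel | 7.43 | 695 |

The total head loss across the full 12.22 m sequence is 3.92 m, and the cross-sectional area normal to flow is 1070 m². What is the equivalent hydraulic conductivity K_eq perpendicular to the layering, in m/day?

0.205

Flow is perpendicular to layering, so the layers act in series and the equivalent K is the thickness-weighted harmonic mean.
Total thickness L = 4.79 + 7.43 = 12.22 m.
Σ(b_i/K_i) = 4.79/0.0805 + 7.43/695 = 59.51 d.
K_eq = L / Σ(b_i/K_i) = 12.22 / 59.51 = 0.2053 m/day.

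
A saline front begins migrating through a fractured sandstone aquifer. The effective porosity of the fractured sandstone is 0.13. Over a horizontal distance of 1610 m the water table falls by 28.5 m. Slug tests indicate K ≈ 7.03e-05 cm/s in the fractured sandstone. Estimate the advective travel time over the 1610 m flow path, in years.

Convert K: 7.03e-05 cm/s × 864 = 0.06074 m/day.
Hydraulic gradient i = Δh / L = 28.5 / 1610 = 0.01770.
Darcy flux q = K · i = 0.06074 × 0.01770 = 0.001075 m/day.
Seepage velocity v = q / n_e = 0.001075 / 0.13 = 0.008271 m/day.
Travel time t = L / v = 1610 / 0.008271 = 1.947e+05 days = 533.0 years.

533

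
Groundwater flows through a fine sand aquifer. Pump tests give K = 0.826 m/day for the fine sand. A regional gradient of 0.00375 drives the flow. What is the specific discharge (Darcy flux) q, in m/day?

Hydraulic gradient i = 0.00375.
Specific discharge q = K · i = 0.8260 × 0.003750 = 0.003097 m/day.

0.00310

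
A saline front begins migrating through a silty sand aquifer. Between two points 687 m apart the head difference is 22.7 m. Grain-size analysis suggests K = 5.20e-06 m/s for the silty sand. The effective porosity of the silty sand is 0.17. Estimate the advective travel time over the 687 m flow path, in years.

Convert K: 5.20e-06 m/s × 86400 = 0.4493 m/day.
Hydraulic gradient i = Δh / L = 22.7 / 687 = 0.03304.
Darcy flux q = K · i = 0.4493 × 0.03304 = 0.01485 m/day.
Seepage velocity v = q / n_e = 0.01485 / 0.17 = 0.08732 m/day.
Travel time t = L / v = 687 / 0.08732 = 7867 days = 21.54 years.

21.5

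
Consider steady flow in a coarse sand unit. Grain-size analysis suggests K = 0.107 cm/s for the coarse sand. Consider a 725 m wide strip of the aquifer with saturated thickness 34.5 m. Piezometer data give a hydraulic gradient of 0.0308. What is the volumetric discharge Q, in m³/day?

Convert K: 0.107 cm/s × 864 = 92.45 m/day.
Cross-sectional area A = 725 × 34.5 = 25012 m².
Hydraulic gradient i = 0.0308.
Darcy's law: Q = K · A · i = 92.45 × 25012 × 0.03080 = 71221 m³/day.

71200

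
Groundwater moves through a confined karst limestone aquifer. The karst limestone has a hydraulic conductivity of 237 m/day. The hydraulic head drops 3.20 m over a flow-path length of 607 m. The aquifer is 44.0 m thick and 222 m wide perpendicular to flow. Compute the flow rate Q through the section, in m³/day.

Cross-sectional area A = 222 × 44.0 = 9768 m².
Hydraulic gradient i = Δh / L = 3.20 / 607 = 0.005272.
Darcy's law: Q = K · A · i = 237.0 × 9768 × 0.005272 = 12204 m³/day.

12200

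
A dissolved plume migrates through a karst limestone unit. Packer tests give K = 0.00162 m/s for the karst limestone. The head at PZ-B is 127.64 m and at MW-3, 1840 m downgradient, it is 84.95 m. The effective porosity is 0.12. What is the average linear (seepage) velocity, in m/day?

27.1

Convert K: 0.00162 m/s × 86400 = 140.0 m/day.
Hydraulic gradient i = (127.64 − 84.95) / 1840 = 42.69 / 1840 = 0.02320.
Darcy flux q = K · i = 140.0 × 0.02320 = 3.247 m/day.
Seepage velocity v = q / n_e = 3.247 / 0.12 = 27.06 m/day.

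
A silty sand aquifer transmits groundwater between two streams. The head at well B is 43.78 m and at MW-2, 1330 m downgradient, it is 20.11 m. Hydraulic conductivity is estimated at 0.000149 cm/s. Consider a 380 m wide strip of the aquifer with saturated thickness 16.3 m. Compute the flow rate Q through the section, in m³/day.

14.2

Convert K: 0.000149 cm/s × 864 = 0.1287 m/day.
Cross-sectional area A = 380 × 16.3 = 6194 m².
Hydraulic gradient i = (43.78 − 20.11) / 1330 = 23.67 / 1330 = 0.01780.
Darcy's law: Q = K · A · i = 0.1287 × 6194 × 0.01780 = 14.19 m³/day.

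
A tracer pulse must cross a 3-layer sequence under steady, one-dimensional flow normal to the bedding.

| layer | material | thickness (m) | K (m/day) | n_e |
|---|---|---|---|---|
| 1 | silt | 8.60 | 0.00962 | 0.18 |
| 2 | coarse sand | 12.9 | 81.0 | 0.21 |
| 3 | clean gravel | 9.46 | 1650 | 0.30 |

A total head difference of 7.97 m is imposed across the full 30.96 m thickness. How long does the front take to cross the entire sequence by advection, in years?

With flow normal to the layers, continuity requires the same specific discharge q through every layer.
Σ(b_i/K_i) = 8.60/0.00962 + 12.9/81.0 + 9.46/1650 = 894.1 d.
q = Δh / Σ(b_i/K_i) = 7.97 / 894.1 = 0.008914 m/day.
In each layer the seepage velocity is v_i = q/n_i, so the layer transit time is t_i = b_i·n_i / q:
  layer 1 (silt): t_1 = 8.60 × 0.18 / 0.008914 = 173.7 d
  layer 2 (coarse sand): t_2 = 12.9 × 0.21 / 0.008914 = 303.9 d
  layer 3 (clean gravel): t_3 = 9.46 × 0.30 / 0.008914 = 318.4 d
Total t = Σ t_i = 796.0 days = 2.179 years.

2.18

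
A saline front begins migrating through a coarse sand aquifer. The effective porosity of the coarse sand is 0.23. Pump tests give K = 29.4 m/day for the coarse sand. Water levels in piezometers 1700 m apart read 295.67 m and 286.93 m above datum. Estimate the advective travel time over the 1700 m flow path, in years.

7.08

Hydraulic gradient i = (295.67 − 286.93) / 1700 = 8.74 / 1700 = 0.005141.
Darcy flux q = K · i = 29.40 × 0.005141 = 0.1512 m/day.
Seepage velocity v = q / n_e = 0.1512 / 0.23 = 0.6572 m/day.
Travel time t = L / v = 1700 / 0.6572 = 2587 days = 7.082 years.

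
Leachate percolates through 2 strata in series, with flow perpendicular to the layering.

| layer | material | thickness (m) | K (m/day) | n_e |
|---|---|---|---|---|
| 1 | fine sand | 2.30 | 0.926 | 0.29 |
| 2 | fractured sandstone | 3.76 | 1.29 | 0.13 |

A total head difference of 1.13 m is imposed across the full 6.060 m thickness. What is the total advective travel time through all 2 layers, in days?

5.52

With flow normal to the layers, continuity requires the same specific discharge q through every layer.
Σ(b_i/K_i) = 2.30/0.926 + 3.76/1.29 = 5.399 d.
q = Δh / Σ(b_i/K_i) = 1.13 / 5.399 = 0.2093 m/day.
In each layer the seepage velocity is v_i = q/n_i, so the layer transit time is t_i = b_i·n_i / q:
  layer 1 (fine sand): t_1 = 2.30 × 0.29 / 0.2093 = 3.187 d
  layer 2 (fractured sandstone): t_2 = 3.76 × 0.13 / 0.2093 = 2.335 d
Total t = Σ t_i = 5.522 days.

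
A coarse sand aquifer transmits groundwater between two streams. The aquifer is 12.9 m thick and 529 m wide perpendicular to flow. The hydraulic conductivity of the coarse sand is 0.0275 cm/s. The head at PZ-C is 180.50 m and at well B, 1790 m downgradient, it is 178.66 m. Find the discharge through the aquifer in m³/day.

Convert K: 0.0275 cm/s × 864 = 23.76 m/day.
Cross-sectional area A = 529 × 12.9 = 6824 m².
Hydraulic gradient i = (180.50 − 178.66) / 1790 = 1.84 / 1790 = 0.001028.
Darcy's law: Q = K · A · i = 23.76 × 6824 × 0.001028 = 166.7 m³/day.

167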